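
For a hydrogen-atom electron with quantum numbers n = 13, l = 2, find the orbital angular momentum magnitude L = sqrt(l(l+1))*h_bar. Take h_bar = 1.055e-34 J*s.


L = sqrt(l*(l+1)) * h_bar
= sqrt(2 * 3) * 1.055e-34
= sqrt(6) * 1.055e-34
= 2.4495 * 1.055e-34
= 2.5842e-34 J*s

2.5842e-34


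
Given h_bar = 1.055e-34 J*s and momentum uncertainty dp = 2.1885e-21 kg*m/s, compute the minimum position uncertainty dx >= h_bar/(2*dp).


dx = h_bar / (2 * dp)
= 1.055e-34 / (2 * 2.1885e-21)
= 1.055e-34 / 4.3770e-21
= 2.4103e-14 m

2.4103e-14


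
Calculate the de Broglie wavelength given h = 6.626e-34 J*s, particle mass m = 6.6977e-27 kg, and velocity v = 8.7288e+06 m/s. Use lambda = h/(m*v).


lambda = h / (m * v)
= 6.626e-34 / (6.6977e-27 * 8.7288e+06)
= 6.626e-34 / 5.8463e-20
= 1.1334e-14 m

1.1334e-14


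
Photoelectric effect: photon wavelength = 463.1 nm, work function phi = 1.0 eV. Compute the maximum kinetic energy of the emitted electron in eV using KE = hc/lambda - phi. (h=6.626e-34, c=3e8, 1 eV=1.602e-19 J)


E_photon = hc / lambda
= (6.626e-34)(3e8) / (463.1e-9)
= 4.2924e-19 J
= 2.6794 eV
KE = E_photon - phi
= 2.6794 - 1.0
= 1.6794 eV

1.6794


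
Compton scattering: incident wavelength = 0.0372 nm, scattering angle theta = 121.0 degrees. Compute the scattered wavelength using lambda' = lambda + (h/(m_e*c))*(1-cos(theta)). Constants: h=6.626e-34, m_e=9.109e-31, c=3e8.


Compton wavelength: h/(m_e*c) = 2.4247e-12 m
d_lambda = 2.4247e-12 * (1 - cos(121.0 deg))
= 2.4247e-12 * 1.515038
= 3.6735e-12 m = 0.003674 nm
lambda' = 0.0372 + 0.003674
= 0.040874 nm

0.040874


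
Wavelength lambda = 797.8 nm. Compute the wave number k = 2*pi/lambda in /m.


k = 2 * pi / lambda
= 6.2832 / (797.8e-9)
= 6.2832 / 7.9780e-07
= 7.8756e+06 /m

7.8756e+06


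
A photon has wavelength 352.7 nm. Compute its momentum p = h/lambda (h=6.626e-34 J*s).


p = h / lambda
= 6.626e-34 / (352.7e-9)
= 6.626e-34 / 3.5270e-07
= 1.8787e-27 kg*m/s

1.8787e-27


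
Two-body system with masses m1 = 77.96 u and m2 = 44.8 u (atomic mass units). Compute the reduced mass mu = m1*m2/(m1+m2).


mu = m1 * m2 / (m1 + m2)
= 77.96 * 44.8 / (77.96 + 44.8)
= 3492.608 / 122.76
= 28.4507 u

28.4507


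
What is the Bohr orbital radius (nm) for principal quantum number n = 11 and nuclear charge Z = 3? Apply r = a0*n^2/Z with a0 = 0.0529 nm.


r = a0 * n^2 / Z
= 0.0529 * 11^2 / 3
= 0.0529 * 121 / 3
= 2.1336 nm

2.1336


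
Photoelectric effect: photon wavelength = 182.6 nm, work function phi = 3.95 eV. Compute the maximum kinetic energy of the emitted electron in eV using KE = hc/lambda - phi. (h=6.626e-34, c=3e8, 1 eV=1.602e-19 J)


E_photon = hc / lambda
= (6.626e-34)(3e8) / (182.6e-9)
= 1.0886e-18 J
= 6.7953 eV
KE = E_photon - phi
= 6.7953 - 3.95
= 2.8453 eV

2.8453


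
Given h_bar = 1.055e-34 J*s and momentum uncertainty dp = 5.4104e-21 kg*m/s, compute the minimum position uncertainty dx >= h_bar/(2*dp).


dx = h_bar / (2 * dp)
= 1.055e-34 / (2 * 5.4104e-21)
= 1.055e-34 / 1.0821e-20
= 9.7497e-15 m

9.7497e-15


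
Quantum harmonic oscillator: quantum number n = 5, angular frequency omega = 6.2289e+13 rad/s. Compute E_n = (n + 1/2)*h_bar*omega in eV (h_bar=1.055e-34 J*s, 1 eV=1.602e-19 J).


E = (n + 1/2) * h_bar * omega
= (5 + 0.5) * 1.055e-34 * 6.2289e+13
= 5.5 * 6.5715e-21
= 3.6143e-20 J
= 0.2256 eV

0.2256


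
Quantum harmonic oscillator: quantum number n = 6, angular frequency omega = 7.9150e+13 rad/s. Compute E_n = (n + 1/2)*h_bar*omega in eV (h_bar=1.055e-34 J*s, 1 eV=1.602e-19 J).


E = (n + 1/2) * h_bar * omega
= (6 + 0.5) * 1.055e-34 * 7.9150e+13
= 6.5 * 8.3503e-21
= 5.4277e-20 J
= 0.3388 eV

0.3388


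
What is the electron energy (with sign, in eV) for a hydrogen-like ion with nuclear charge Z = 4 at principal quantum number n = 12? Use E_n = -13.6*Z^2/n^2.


E_n = -13.6 * Z^2 / n^2
= -13.6 * 4^2 / 12^2
= -13.6 * 16 / 144
= -1.5111 eV

-1.5111


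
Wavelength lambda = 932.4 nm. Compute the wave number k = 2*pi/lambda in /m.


k = 2 * pi / lambda
= 6.2832 / (932.4e-9)
= 6.2832 / 9.3240e-07
= 6.7387e+06 /m

6.7387e+06


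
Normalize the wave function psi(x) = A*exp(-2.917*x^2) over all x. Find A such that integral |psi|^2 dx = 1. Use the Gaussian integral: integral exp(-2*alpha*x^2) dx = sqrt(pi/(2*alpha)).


integral |psi|^2 dx = A^2 * sqrt(pi/(2*alpha)) = 1
A^2 = sqrt(2*alpha/pi)
= sqrt(2 * 2.917 / pi)
= 1.362725
A = sqrt(1.362725)
= 1.1674

1.1674


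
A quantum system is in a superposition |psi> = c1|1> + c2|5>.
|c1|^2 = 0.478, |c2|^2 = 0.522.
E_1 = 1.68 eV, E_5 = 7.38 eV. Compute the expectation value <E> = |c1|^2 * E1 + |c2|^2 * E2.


<E> = |c1|^2 * E1 + |c2|^2 * E2
= 0.478 * 1.68 + 0.522 * 7.38
= 0.803 + 3.8524
= 4.6554 eV

4.6554


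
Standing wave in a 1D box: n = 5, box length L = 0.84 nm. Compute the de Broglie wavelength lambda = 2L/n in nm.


lambda = 2L / n
= 2 * 0.84 / 5
= 1.68 / 5
= 0.336 nm

0.336


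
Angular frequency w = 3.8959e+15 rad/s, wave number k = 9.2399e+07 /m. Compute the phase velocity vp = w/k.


vp = w / k
= 3.8959e+15 / 9.2399e+07
= 4.2164e+07 m/s

4.2164e+07


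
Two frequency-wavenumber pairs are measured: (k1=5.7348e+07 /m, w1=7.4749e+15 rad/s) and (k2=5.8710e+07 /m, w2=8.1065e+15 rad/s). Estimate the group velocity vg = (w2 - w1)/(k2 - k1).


vg = (w2 - w1) / (k2 - k1)
= (8.1065e+15 - 7.4749e+15) / (5.8710e+07 - 5.7348e+07)
= 6.3160e+14 / 1.3620e+06
= 4.6373e+08 m/s

4.6373e+08


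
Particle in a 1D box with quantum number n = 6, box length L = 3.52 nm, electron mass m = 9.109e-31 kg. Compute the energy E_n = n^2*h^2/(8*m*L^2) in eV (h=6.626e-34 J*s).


E = n^2 * h^2 / (8 * m * L^2)
= 6^2 * (6.626e-34)^2 / (8 * 9.109e-31 * (3.52e-9)^2)
= 36 * 4.3904e-67 / (8 * 9.109e-31 * 1.2390e-17)
= 1.7505e-19 J
= 1.0927 eV

1.0927


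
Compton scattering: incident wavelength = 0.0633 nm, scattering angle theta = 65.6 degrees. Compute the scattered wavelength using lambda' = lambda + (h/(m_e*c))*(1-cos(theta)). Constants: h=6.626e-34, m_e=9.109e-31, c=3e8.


Compton wavelength: h/(m_e*c) = 2.4247e-12 m
d_lambda = 2.4247e-12 * (1 - cos(65.6 deg))
= 2.4247e-12 * 0.586896
= 1.4231e-12 m = 0.001423 nm
lambda' = 0.0633 + 0.001423
= 0.064723 nm

0.064723


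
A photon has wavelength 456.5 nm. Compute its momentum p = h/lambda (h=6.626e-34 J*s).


p = h / lambda
= 6.626e-34 / (456.5e-9)
= 6.626e-34 / 4.5650e-07
= 1.4515e-27 kg*m/s

1.4515e-27


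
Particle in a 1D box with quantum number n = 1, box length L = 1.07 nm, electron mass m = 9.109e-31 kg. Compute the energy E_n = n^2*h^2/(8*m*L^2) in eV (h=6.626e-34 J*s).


E = n^2 * h^2 / (8 * m * L^2)
= 1^2 * (6.626e-34)^2 / (8 * 9.109e-31 * (1.07e-9)^2)
= 1 * 4.3904e-67 / (8 * 9.109e-31 * 1.1449e-18)
= 5.2623e-20 J
= 0.3285 eV

0.3285


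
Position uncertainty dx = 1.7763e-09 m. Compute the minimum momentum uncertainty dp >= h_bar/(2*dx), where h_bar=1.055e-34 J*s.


dp = h_bar / (2 * dx)
= 1.055e-34 / (2 * 1.7763e-09)
= 1.055e-34 / 3.5526e-09
= 2.9697e-26 kg*m/s

2.9697e-26


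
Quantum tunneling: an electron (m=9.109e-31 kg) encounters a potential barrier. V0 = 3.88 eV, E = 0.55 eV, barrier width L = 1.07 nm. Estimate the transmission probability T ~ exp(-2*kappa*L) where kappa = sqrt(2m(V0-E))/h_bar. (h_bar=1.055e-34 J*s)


V0 - E = 3.33 eV = 5.3347e-19 J
kappa = sqrt(2 * m * (V0-E)) / h_bar
= sqrt(2 * 9.109e-31 * 5.3347e-19) / 1.055e-34
= 9.3444e+09 /m
2*kappa*L = 2 * 9.3444e+09 * 1.07e-9
= 19.997
T = exp(-19.997) = 2.067328e-09

2.067328e-09


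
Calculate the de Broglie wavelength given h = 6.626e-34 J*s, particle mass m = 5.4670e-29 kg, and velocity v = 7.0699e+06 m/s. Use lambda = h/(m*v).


lambda = h / (m * v)
= 6.626e-34 / (5.4670e-29 * 7.0699e+06)
= 6.626e-34 / 3.8651e-22
= 1.7143e-12 m

1.7143e-12


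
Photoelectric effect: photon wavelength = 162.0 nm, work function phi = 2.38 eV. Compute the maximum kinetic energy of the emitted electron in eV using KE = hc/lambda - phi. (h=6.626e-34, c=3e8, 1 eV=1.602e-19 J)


E_photon = hc / lambda
= (6.626e-34)(3e8) / (162.0e-9)
= 1.2270e-18 J
= 7.6594 eV
KE = E_photon - phi
= 7.6594 - 2.38
= 5.2794 eV

5.2794


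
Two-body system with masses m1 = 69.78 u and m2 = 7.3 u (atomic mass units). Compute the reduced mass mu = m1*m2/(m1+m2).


mu = m1 * m2 / (m1 + m2)
= 69.78 * 7.3 / (69.78 + 7.3)
= 509.394 / 77.08
= 6.6086 u

6.6086


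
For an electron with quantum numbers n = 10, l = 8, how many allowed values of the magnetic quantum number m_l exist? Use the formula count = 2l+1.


m_l ranges from -l to +l in integer steps
So m_l goes from -8 to +8
Count = 2l + 1 = 2*8 + 1
= 17

17


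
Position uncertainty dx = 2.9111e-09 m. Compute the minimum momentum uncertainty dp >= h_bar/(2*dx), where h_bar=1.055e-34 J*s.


dp = h_bar / (2 * dx)
= 1.055e-34 / (2 * 2.9111e-09)
= 1.055e-34 / 5.8222e-09
= 1.8120e-26 kg*m/s

1.8120e-26


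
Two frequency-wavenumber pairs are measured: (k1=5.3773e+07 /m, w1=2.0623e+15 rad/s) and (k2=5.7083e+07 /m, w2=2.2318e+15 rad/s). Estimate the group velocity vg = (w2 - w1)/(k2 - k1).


vg = (w2 - w1) / (k2 - k1)
= (2.2318e+15 - 2.0623e+15) / (5.7083e+07 - 5.3773e+07)
= 1.6950e+14 / 3.3100e+06
= 5.1208e+07 m/s

5.1208e+07


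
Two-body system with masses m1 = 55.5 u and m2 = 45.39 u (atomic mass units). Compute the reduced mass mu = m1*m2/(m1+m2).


mu = m1 * m2 / (m1 + m2)
= 55.5 * 45.39 / (55.5 + 45.39)
= 2519.145 / 100.89
= 24.9692 u

24.9692


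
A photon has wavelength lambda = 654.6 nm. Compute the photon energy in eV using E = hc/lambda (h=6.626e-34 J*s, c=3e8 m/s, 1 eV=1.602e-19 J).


E = hc / lambda
= (6.626e-34)(3e8) / (654.6e-9)
= 1.9878e-25 / 6.5460e-07
= 3.0367e-19 J
Converting to eV: 3.0367e-19 / 1.602e-19
= 1.8955 eV

1.8955


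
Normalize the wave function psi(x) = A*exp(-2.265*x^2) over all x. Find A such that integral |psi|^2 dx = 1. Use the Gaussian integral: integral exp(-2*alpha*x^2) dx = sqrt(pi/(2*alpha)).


integral |psi|^2 dx = A^2 * sqrt(pi/(2*alpha)) = 1
A^2 = sqrt(2*alpha/pi)
= sqrt(2 * 2.265 / pi)
= 1.20081
A = sqrt(1.20081)
= 1.0958

1.0958


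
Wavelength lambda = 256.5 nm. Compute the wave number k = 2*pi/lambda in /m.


k = 2 * pi / lambda
= 6.2832 / (256.5e-9)
= 6.2832 / 2.5650e-07
= 2.4496e+07 /m

2.4496e+07


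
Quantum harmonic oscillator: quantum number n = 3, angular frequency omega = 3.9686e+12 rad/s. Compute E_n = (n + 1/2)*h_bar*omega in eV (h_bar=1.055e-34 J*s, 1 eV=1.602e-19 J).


E = (n + 1/2) * h_bar * omega
= (3 + 0.5) * 1.055e-34 * 3.9686e+12
= 3.5 * 4.1869e-22
= 1.4654e-21 J
= 0.0091 eV

0.0091


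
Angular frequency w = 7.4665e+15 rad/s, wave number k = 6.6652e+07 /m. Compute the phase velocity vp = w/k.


vp = w / k
= 7.4665e+15 / 6.6652e+07
= 1.1202e+08 m/s

1.1202e+08


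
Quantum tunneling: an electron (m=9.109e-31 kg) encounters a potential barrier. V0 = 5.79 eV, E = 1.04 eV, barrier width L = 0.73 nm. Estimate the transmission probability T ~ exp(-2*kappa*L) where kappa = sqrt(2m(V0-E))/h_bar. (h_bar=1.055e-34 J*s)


V0 - E = 4.75 eV = 7.6095e-19 J
kappa = sqrt(2 * m * (V0-E)) / h_bar
= sqrt(2 * 9.109e-31 * 7.6095e-19) / 1.055e-34
= 1.1160e+10 /m
2*kappa*L = 2 * 1.1160e+10 * 0.73e-9
= 16.294
T = exp(-16.294) = 8.386638e-08

8.386638e-08


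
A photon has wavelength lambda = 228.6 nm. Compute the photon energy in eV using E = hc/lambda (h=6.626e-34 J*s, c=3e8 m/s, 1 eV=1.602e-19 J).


E = hc / lambda
= (6.626e-34)(3e8) / (228.6e-9)
= 1.9878e-25 / 2.2860e-07
= 8.6955e-19 J
Converting to eV: 8.6955e-19 / 1.602e-19
= 5.4279 eV

5.4279


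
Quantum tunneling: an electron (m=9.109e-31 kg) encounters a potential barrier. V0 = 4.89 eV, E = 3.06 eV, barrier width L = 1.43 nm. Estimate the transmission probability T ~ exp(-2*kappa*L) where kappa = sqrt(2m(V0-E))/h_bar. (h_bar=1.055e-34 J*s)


V0 - E = 1.83 eV = 2.9317e-19 J
kappa = sqrt(2 * m * (V0-E)) / h_bar
= sqrt(2 * 9.109e-31 * 2.9317e-19) / 1.055e-34
= 6.9272e+09 /m
2*kappa*L = 2 * 6.9272e+09 * 1.43e-9
= 19.8117
T = exp(-19.8117) = 2.488331e-09

2.488331e-09


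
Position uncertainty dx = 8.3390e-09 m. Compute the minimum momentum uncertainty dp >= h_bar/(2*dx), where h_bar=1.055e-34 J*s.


dp = h_bar / (2 * dx)
= 1.055e-34 / (2 * 8.3390e-09)
= 1.055e-34 / 1.6678e-08
= 6.3257e-27 kg*m/s

6.3257e-27


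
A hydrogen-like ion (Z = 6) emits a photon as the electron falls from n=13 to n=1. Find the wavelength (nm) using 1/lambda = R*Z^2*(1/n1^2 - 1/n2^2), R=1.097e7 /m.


1/lambda = R * Z^2 * (1/n1^2 - 1/n2^2)
= 1.097e7 * 6^2 * (1/1^2 - 1/13^2)
= 1.097e7 * 36 * (1.0 - 0.005917)
= 3.9258e+08 /m
lambda = 1 / 3.9258e+08
= 2.5472 nm

2.5472


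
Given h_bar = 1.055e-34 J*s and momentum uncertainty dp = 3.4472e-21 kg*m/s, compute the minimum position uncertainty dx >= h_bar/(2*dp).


dx = h_bar / (2 * dp)
= 1.055e-34 / (2 * 3.4472e-21)
= 1.055e-34 / 6.8944e-21
= 1.5302e-14 m

1.5302e-14


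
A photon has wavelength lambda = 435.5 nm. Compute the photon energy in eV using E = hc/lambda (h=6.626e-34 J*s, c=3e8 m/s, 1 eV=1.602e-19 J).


E = hc / lambda
= (6.626e-34)(3e8) / (435.5e-9)
= 1.9878e-25 / 4.3550e-07
= 4.5644e-19 J
Converting to eV: 4.5644e-19 / 1.602e-19
= 2.8492 eV

2.8492


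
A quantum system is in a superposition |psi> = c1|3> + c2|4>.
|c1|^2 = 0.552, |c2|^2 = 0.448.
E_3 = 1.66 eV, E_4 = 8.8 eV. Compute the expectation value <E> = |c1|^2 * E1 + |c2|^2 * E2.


<E> = |c1|^2 * E1 + |c2|^2 * E2
= 0.552 * 1.66 + 0.448 * 8.8
= 0.9163 + 3.9424
= 4.8587 eV

4.8587


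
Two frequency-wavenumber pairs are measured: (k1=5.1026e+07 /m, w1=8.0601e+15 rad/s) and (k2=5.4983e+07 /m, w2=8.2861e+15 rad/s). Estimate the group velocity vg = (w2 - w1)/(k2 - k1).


vg = (w2 - w1) / (k2 - k1)
= (8.2861e+15 - 8.0601e+15) / (5.4983e+07 - 5.1026e+07)
= 2.2600e+14 / 3.9570e+06
= 5.7114e+07 m/s

5.7114e+07


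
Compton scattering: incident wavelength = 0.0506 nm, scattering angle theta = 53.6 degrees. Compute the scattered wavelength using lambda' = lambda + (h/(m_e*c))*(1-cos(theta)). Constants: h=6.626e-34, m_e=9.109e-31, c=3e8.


Compton wavelength: h/(m_e*c) = 2.4247e-12 m
d_lambda = 2.4247e-12 * (1 - cos(53.6 deg))
= 2.4247e-12 * 0.406581
= 9.8584e-13 m = 0.000986 nm
lambda' = 0.0506 + 0.000986
= 0.051586 nm

0.051586


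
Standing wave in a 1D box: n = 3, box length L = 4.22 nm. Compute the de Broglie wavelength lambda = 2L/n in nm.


lambda = 2L / n
= 2 * 4.22 / 3
= 8.44 / 3
= 2.8133 nm

2.8133


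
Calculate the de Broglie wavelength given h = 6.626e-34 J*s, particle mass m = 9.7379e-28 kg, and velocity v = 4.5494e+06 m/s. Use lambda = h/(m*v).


lambda = h / (m * v)
= 6.626e-34 / (9.7379e-28 * 4.5494e+06)
= 6.626e-34 / 4.4302e-21
= 1.4957e-13 m

1.4957e-13


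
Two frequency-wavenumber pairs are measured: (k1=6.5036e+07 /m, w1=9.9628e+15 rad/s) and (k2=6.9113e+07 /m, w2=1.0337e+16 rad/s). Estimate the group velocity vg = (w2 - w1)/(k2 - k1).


vg = (w2 - w1) / (k2 - k1)
= (1.0337e+16 - 9.9628e+15) / (6.9113e+07 - 6.5036e+07)
= 3.7420e+14 / 4.0770e+06
= 9.1783e+07 m/s

9.1783e+07


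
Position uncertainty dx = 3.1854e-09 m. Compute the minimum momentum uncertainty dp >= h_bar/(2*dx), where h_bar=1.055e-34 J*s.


dp = h_bar / (2 * dx)
= 1.055e-34 / (2 * 3.1854e-09)
= 1.055e-34 / 6.3708e-09
= 1.6560e-26 kg*m/s

1.6560e-26


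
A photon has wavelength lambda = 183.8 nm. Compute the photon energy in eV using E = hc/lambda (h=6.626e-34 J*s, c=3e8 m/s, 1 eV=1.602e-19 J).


E = hc / lambda
= (6.626e-34)(3e8) / (183.8e-9)
= 1.9878e-25 / 1.8380e-07
= 1.0815e-18 J
Converting to eV: 1.0815e-18 / 1.602e-19
= 6.7509 eV

6.7509


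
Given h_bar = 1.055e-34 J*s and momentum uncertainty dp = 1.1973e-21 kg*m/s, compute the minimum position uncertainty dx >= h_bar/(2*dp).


dx = h_bar / (2 * dp)
= 1.055e-34 / (2 * 1.1973e-21)
= 1.055e-34 / 2.3946e-21
= 4.4057e-14 m

4.4057e-14


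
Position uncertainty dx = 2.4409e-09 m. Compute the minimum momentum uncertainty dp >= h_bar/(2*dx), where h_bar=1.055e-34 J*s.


dp = h_bar / (2 * dx)
= 1.055e-34 / (2 * 2.4409e-09)
= 1.055e-34 / 4.8818e-09
= 2.1611e-26 kg*m/s

2.1611e-26


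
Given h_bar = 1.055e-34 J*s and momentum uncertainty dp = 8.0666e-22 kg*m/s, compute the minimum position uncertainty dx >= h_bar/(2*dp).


dx = h_bar / (2 * dp)
= 1.055e-34 / (2 * 8.0666e-22)
= 1.055e-34 / 1.6133e-21
= 6.5393e-14 m

6.5393e-14


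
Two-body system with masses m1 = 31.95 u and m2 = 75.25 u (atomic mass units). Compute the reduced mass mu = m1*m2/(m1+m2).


mu = m1 * m2 / (m1 + m2)
= 31.95 * 75.25 / (31.95 + 75.25)
= 2404.2375 / 107.2
= 22.4276 u

22.4276


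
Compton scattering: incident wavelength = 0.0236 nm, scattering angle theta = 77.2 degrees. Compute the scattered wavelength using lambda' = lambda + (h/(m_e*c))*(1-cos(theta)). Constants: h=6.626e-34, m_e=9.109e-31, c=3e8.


Compton wavelength: h/(m_e*c) = 2.4247e-12 m
d_lambda = 2.4247e-12 * (1 - cos(77.2 deg))
= 2.4247e-12 * 0.778452
= 1.8875e-12 m = 0.001888 nm
lambda' = 0.0236 + 0.001888
= 0.025488 nm

0.025488


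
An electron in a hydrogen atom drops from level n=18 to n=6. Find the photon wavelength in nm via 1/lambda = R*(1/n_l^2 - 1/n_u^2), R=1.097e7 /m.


1/lambda = R * (1/n_l^2 - 1/n_u^2)
= 1.097e7 * (1/6^2 - 1/18^2)
= 1.097e7 * (0.027778 - 0.003086)
= 1.097e7 * 0.024691
= 2.7086e+05 /m
lambda = 1 / 2.7086e+05 = 3691.887 nm

3691.887


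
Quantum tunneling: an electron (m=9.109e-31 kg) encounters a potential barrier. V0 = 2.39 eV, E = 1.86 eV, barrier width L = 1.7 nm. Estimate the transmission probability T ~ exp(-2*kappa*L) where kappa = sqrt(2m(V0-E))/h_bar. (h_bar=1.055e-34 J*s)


V0 - E = 0.53 eV = 8.4906e-20 J
kappa = sqrt(2 * m * (V0-E)) / h_bar
= sqrt(2 * 9.109e-31 * 8.4906e-20) / 1.055e-34
= 3.7279e+09 /m
2*kappa*L = 2 * 3.7279e+09 * 1.7e-9
= 12.6749
T = exp(-12.6749) = 3.128545e-06

3.128545e-06


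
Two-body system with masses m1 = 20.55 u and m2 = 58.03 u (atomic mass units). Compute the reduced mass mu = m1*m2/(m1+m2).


mu = m1 * m2 / (m1 + m2)
= 20.55 * 58.03 / (20.55 + 58.03)
= 1192.5165 / 78.58
= 15.1758 u

15.1758


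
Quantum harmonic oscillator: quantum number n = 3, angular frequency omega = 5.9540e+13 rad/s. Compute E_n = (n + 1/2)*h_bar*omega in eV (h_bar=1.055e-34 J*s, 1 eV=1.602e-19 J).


E = (n + 1/2) * h_bar * omega
= (3 + 0.5) * 1.055e-34 * 5.9540e+13
= 3.5 * 6.2815e-21
= 2.1985e-20 J
= 0.1372 eV

0.1372


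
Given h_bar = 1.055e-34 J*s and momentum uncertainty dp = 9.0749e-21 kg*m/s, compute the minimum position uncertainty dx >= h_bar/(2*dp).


dx = h_bar / (2 * dp)
= 1.055e-34 / (2 * 9.0749e-21)
= 1.055e-34 / 1.8150e-20
= 5.8127e-15 m

5.8127e-15


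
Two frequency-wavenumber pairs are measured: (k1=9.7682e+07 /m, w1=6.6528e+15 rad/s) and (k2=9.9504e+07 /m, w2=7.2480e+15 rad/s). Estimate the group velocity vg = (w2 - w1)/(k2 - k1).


vg = (w2 - w1) / (k2 - k1)
= (7.2480e+15 - 6.6528e+15) / (9.9504e+07 - 9.7682e+07)
= 5.9520e+14 / 1.8220e+06
= 3.2667e+08 m/s

3.2667e+08


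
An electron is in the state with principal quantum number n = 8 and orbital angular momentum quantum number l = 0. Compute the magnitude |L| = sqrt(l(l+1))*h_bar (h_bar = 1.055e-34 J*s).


L = sqrt(l*(l+1)) * h_bar
= sqrt(0 * 1) * 1.055e-34
= sqrt(0) * 1.055e-34
= 0.0 * 1.055e-34
= 0.0000e+00 J*s

0.0000e+00


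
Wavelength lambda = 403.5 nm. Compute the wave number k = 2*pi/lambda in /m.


k = 2 * pi / lambda
= 6.2832 / (403.5e-9)
= 6.2832 / 4.0350e-07
= 1.5572e+07 /m

1.5572e+07


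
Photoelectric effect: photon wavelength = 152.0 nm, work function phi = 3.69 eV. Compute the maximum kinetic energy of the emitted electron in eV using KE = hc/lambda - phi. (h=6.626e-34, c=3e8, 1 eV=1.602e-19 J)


E_photon = hc / lambda
= (6.626e-34)(3e8) / (152.0e-9)
= 1.3078e-18 J
= 8.1633 eV
KE = E_photon - phi
= 8.1633 - 3.69
= 4.4733 eV

4.4733


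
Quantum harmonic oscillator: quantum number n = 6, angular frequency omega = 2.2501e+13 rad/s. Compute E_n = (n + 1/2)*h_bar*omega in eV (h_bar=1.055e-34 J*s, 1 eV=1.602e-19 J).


E = (n + 1/2) * h_bar * omega
= (6 + 0.5) * 1.055e-34 * 2.2501e+13
= 6.5 * 2.3739e-21
= 1.5430e-20 J
= 0.0963 eV

0.0963


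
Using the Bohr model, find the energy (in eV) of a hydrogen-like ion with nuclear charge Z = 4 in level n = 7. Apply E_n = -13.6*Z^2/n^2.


E_n = -13.6 * Z^2 / n^2
= -13.6 * 4^2 / 7^2
= -13.6 * 16 / 49
= -4.4408 eV

-4.4408


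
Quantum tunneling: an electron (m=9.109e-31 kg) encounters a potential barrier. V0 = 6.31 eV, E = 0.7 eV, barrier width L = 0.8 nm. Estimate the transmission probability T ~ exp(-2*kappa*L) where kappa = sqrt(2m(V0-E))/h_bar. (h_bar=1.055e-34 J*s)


V0 - E = 5.61 eV = 8.9872e-19 J
kappa = sqrt(2 * m * (V0-E)) / h_bar
= sqrt(2 * 9.109e-31 * 8.9872e-19) / 1.055e-34
= 1.2129e+10 /m
2*kappa*L = 2 * 1.2129e+10 * 0.8e-9
= 19.4058
T = exp(-19.4058) = 3.734113e-09

3.734113e-09


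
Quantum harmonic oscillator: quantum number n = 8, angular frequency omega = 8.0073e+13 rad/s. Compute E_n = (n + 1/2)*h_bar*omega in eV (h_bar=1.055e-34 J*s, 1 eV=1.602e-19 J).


E = (n + 1/2) * h_bar * omega
= (8 + 0.5) * 1.055e-34 * 8.0073e+13
= 8.5 * 8.4477e-21
= 7.1805e-20 J
= 0.4482 eV

0.4482


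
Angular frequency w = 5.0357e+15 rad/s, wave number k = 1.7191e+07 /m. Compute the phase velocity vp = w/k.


vp = w / k
= 5.0357e+15 / 1.7191e+07
= 2.9293e+08 m/s

2.9293e+08


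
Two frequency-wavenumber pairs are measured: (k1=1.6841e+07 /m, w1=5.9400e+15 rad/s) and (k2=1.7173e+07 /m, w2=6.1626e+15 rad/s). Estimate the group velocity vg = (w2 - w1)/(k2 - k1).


vg = (w2 - w1) / (k2 - k1)
= (6.1626e+15 - 5.9400e+15) / (1.7173e+07 - 1.6841e+07)
= 2.2260e+14 / 3.3200e+05
= 6.7048e+08 m/s

6.7048e+08


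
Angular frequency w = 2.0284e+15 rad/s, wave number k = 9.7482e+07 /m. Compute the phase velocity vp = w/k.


vp = w / k
= 2.0284e+15 / 9.7482e+07
= 2.0808e+07 m/s

2.0808e+07


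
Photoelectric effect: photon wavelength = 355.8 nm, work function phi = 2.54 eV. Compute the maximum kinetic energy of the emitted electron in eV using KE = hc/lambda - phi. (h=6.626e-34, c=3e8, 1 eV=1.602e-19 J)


E_photon = hc / lambda
= (6.626e-34)(3e8) / (355.8e-9)
= 5.5868e-19 J
= 3.4874 eV
KE = E_photon - phi
= 3.4874 - 2.54
= 0.9474 eV

0.9474


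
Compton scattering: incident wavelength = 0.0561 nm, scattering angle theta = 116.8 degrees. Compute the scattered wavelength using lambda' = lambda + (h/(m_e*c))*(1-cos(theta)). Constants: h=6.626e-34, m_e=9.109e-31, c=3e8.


Compton wavelength: h/(m_e*c) = 2.4247e-12 m
d_lambda = 2.4247e-12 * (1 - cos(116.8 deg))
= 2.4247e-12 * 1.450878
= 3.5180e-12 m = 0.003518 nm
lambda' = 0.0561 + 0.003518
= 0.059618 nm

0.059618


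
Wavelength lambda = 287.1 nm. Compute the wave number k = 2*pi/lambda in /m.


k = 2 * pi / lambda
= 6.2832 / (287.1e-9)
= 6.2832 / 2.8710e-07
= 2.1885e+07 /m

2.1885e+07


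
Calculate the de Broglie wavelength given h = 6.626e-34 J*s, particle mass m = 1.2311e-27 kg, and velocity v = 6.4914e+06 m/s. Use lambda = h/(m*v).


lambda = h / (m * v)
= 6.626e-34 / (1.2311e-27 * 6.4914e+06)
= 6.626e-34 / 7.9916e-21
= 8.2912e-14 m

8.2912e-14


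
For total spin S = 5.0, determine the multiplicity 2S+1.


Spin multiplicity = 2S + 1
= 2 * 5.0 + 1
= 10.0 + 1
= 11

11


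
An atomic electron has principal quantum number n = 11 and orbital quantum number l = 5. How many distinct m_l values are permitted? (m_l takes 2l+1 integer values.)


m_l ranges from -l to +l in integer steps
So m_l goes from -5 to +5
Count = 2l + 1 = 2*5 + 1
= 11

11


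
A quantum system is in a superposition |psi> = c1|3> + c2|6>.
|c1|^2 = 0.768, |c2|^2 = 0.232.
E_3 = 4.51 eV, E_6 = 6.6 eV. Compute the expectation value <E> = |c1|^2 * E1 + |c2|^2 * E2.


<E> = |c1|^2 * E1 + |c2|^2 * E2
= 0.768 * 4.51 + 0.232 * 6.6
= 3.4637 + 1.5312
= 4.9949 eV

4.9949


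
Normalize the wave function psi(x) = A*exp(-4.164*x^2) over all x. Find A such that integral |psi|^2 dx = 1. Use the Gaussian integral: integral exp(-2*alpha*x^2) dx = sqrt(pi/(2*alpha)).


integral |psi|^2 dx = A^2 * sqrt(pi/(2*alpha)) = 1
A^2 = sqrt(2*alpha/pi)
= sqrt(2 * 4.164 / pi)
= 1.628154
A = sqrt(1.628154)
= 1.276

1.276


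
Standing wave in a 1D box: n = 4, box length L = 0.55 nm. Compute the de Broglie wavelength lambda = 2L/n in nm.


lambda = 2L / n
= 2 * 0.55 / 4
= 1.1 / 4
= 0.275 nm

0.275


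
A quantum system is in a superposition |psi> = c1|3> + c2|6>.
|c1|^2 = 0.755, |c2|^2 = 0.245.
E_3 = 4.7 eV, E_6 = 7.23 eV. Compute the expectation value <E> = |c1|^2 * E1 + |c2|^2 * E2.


<E> = |c1|^2 * E1 + |c2|^2 * E2
= 0.755 * 4.7 + 0.245 * 7.23
= 3.5485 + 1.7713
= 5.3199 eV

5.3199


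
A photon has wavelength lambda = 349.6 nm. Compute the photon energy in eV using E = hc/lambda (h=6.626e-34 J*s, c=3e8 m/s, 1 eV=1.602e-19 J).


E = hc / lambda
= (6.626e-34)(3e8) / (349.6e-9)
= 1.9878e-25 / 3.4960e-07
= 5.6859e-19 J
Converting to eV: 5.6859e-19 / 1.602e-19
= 3.5493 eV

3.5493


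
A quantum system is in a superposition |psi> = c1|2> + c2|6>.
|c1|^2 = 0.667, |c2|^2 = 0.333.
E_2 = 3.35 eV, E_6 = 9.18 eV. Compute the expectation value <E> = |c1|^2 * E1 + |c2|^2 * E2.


<E> = |c1|^2 * E1 + |c2|^2 * E2
= 0.667 * 3.35 + 0.333 * 9.18
= 2.2345 + 3.0569
= 5.2914 eV

5.2914


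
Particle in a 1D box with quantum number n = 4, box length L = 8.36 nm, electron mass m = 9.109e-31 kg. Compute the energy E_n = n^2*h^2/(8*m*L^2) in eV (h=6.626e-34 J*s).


E = n^2 * h^2 / (8 * m * L^2)
= 4^2 * (6.626e-34)^2 / (8 * 9.109e-31 * (8.36e-9)^2)
= 16 * 4.3904e-67 / (8 * 9.109e-31 * 6.9890e-17)
= 1.3793e-20 J
= 0.0861 eV

0.0861


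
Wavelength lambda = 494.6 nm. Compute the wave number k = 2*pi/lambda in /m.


k = 2 * pi / lambda
= 6.2832 / (494.6e-9)
= 6.2832 / 4.9460e-07
= 1.2704e+07 /m

1.2704e+07


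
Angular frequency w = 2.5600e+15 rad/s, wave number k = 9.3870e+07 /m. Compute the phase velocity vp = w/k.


vp = w / k
= 2.5600e+15 / 9.3870e+07
= 2.7272e+07 m/s

2.7272e+07


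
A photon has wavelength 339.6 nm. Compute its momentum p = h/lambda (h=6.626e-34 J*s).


p = h / lambda
= 6.626e-34 / (339.6e-9)
= 6.626e-34 / 3.3960e-07
= 1.9511e-27 kg*m/s

1.9511e-27


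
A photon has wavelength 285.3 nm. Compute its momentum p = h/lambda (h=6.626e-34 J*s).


p = h / lambda
= 6.626e-34 / (285.3e-9)
= 6.626e-34 / 2.8530e-07
= 2.3225e-27 kg*m/s

2.3225e-27


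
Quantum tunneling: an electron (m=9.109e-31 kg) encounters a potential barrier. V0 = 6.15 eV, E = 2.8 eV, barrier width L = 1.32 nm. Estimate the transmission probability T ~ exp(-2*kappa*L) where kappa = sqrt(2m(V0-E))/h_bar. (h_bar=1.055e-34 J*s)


V0 - E = 3.35 eV = 5.3667e-19 J
kappa = sqrt(2 * m * (V0-E)) / h_bar
= sqrt(2 * 9.109e-31 * 5.3667e-19) / 1.055e-34
= 9.3724e+09 /m
2*kappa*L = 2 * 9.3724e+09 * 1.32e-9
= 24.7432
T = exp(-24.7432) = 1.795455e-11

1.795455e-11


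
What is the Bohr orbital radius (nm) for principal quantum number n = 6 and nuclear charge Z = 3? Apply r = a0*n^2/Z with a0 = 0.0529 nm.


r = a0 * n^2 / Z
= 0.0529 * 6^2 / 3
= 0.0529 * 36 / 3
= 0.6348 nm

0.6348


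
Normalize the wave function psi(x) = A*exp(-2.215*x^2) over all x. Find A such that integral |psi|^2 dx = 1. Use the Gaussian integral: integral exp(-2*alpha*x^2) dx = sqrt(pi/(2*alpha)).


integral |psi|^2 dx = A^2 * sqrt(pi/(2*alpha)) = 1
A^2 = sqrt(2*alpha/pi)
= sqrt(2 * 2.215 / pi)
= 1.187482
A = sqrt(1.187482)
= 1.0897

1.0897


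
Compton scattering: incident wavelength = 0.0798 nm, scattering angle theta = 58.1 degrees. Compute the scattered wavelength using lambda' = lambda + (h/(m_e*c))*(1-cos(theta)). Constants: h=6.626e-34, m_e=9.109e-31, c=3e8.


Compton wavelength: h/(m_e*c) = 2.4247e-12 m
d_lambda = 2.4247e-12 * (1 - cos(58.1 deg))
= 2.4247e-12 * 0.471562
= 1.1434e-12 m = 0.001143 nm
lambda' = 0.0798 + 0.001143
= 0.080943 nm

0.080943


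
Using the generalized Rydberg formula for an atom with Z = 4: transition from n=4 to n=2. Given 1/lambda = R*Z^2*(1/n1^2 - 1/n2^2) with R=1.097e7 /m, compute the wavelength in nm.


1/lambda = R * Z^2 * (1/n1^2 - 1/n2^2)
= 1.097e7 * 4^2 * (1/2^2 - 1/4^2)
= 1.097e7 * 16 * (0.25 - 0.0625)
= 3.2910e+07 /m
lambda = 1 / 3.2910e+07
= 30.3859 nm

30.3859


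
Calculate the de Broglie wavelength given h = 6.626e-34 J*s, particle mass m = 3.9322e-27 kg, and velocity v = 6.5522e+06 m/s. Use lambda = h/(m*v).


lambda = h / (m * v)
= 6.626e-34 / (3.9322e-27 * 6.5522e+06)
= 6.626e-34 / 2.5765e-20
= 2.5717e-14 m

2.5717e-14


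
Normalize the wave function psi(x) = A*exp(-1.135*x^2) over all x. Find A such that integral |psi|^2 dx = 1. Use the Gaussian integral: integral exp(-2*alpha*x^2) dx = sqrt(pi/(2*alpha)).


integral |psi|^2 dx = A^2 * sqrt(pi/(2*alpha)) = 1
A^2 = sqrt(2*alpha/pi)
= sqrt(2 * 1.135 / pi)
= 0.850037
A = sqrt(0.850037)
= 0.922

0.922


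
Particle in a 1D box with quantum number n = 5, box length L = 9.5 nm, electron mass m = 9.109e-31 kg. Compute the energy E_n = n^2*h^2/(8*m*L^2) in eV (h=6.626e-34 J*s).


E = n^2 * h^2 / (8 * m * L^2)
= 5^2 * (6.626e-34)^2 / (8 * 9.109e-31 * (9.5e-9)^2)
= 25 * 4.3904e-67 / (8 * 9.109e-31 * 9.0250e-17)
= 1.6689e-20 J
= 0.1042 eV

0.1042


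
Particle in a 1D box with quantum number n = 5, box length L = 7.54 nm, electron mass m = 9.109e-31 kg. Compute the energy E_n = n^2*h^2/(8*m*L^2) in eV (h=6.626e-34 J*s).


E = n^2 * h^2 / (8 * m * L^2)
= 5^2 * (6.626e-34)^2 / (8 * 9.109e-31 * (7.54e-9)^2)
= 25 * 4.3904e-67 / (8 * 9.109e-31 * 5.6852e-17)
= 2.6494e-20 J
= 0.1654 eV

0.1654


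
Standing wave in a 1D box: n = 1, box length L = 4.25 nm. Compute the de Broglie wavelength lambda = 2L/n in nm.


lambda = 2L / n
= 2 * 4.25 / 1
= 8.5 / 1
= 8.5 nm

8.5


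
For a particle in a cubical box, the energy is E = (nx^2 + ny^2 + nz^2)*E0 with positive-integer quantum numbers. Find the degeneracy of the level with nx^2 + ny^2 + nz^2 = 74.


Enumerate all (nx, ny, nz) with nx^2 + ny^2 + nz^2 = 74:
(1,3,8)
(1,8,3)
(3,1,8)
(3,4,7)
(3,7,4)
(3,8,1)
(4,3,7)
(4,7,3)
(7,3,4)
(7,4,3)
(8,1,3)
(8,3,1)
Total degeneracy = 12

12


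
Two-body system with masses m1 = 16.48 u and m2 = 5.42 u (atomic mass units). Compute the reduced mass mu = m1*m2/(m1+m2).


mu = m1 * m2 / (m1 + m2)
= 16.48 * 5.42 / (16.48 + 5.42)
= 89.3216 / 21.9
= 4.0786 u

4.0786


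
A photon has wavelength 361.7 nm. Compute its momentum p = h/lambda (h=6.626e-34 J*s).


p = h / lambda
= 6.626e-34 / (361.7e-9)
= 6.626e-34 / 3.6170e-07
= 1.8319e-27 kg*m/s

1.8319e-27


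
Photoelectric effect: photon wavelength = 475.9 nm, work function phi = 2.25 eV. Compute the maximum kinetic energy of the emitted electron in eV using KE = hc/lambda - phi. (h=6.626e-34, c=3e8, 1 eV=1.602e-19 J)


E_photon = hc / lambda
= (6.626e-34)(3e8) / (475.9e-9)
= 4.1769e-19 J
= 2.6073 eV
KE = E_photon - phi
= 2.6073 - 2.25
= 0.3573 eV

0.3573


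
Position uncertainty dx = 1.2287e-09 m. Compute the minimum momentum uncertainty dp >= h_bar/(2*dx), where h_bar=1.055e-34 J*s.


dp = h_bar / (2 * dx)
= 1.055e-34 / (2 * 1.2287e-09)
= 1.055e-34 / 2.4574e-09
= 4.2932e-26 kg*m/s

4.2932e-26


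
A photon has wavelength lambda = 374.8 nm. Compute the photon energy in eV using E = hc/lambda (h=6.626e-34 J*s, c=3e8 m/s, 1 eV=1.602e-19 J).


E = hc / lambda
= (6.626e-34)(3e8) / (374.8e-9)
= 1.9878e-25 / 3.7480e-07
= 5.3036e-19 J
Converting to eV: 5.3036e-19 / 1.602e-19
= 3.3106 eV

3.3106


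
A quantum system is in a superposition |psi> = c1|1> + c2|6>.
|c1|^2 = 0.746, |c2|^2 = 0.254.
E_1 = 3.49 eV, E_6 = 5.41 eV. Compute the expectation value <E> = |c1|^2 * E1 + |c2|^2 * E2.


<E> = |c1|^2 * E1 + |c2|^2 * E2
= 0.746 * 3.49 + 0.254 * 5.41
= 2.6035 + 1.3741
= 3.9777 eV

3.9777


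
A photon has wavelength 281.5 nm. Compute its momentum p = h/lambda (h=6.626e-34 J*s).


p = h / lambda
= 6.626e-34 / (281.5e-9)
= 6.626e-34 / 2.8150e-07
= 2.3538e-27 kg*m/s

2.3538e-27


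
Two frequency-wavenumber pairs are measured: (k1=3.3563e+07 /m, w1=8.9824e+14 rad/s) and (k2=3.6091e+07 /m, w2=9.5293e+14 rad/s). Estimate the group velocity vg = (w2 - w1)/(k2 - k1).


vg = (w2 - w1) / (k2 - k1)
= (9.5293e+14 - 8.9824e+14) / (3.6091e+07 - 3.3563e+07)
= 5.4690e+13 / 2.5280e+06
= 2.1634e+07 m/s

2.1634e+07


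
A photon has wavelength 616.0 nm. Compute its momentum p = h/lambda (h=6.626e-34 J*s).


p = h / lambda
= 6.626e-34 / (616.0e-9)
= 6.626e-34 / 6.1600e-07
= 1.0756e-27 kg*m/s

1.0756e-27


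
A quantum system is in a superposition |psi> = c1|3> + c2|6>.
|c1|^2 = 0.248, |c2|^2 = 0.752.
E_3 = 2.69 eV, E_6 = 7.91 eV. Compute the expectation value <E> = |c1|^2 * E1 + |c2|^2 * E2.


<E> = |c1|^2 * E1 + |c2|^2 * E2
= 0.248 * 2.69 + 0.752 * 7.91
= 0.6671 + 5.9483
= 6.6154 eV

6.6154


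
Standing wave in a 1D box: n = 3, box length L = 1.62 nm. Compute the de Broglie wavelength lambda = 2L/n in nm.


lambda = 2L / n
= 2 * 1.62 / 3
= 3.24 / 3
= 1.08 nm

1.08


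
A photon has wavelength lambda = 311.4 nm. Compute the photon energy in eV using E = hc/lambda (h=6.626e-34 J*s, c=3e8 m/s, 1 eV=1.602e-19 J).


E = hc / lambda
= (6.626e-34)(3e8) / (311.4e-9)
= 1.9878e-25 / 3.1140e-07
= 6.3834e-19 J
Converting to eV: 6.3834e-19 / 1.602e-19
= 3.9847 eV

3.9847


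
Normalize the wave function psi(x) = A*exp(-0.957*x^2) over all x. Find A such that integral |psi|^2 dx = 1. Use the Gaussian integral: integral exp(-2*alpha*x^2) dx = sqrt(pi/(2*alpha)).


integral |psi|^2 dx = A^2 * sqrt(pi/(2*alpha)) = 1
A^2 = sqrt(2*alpha/pi)
= sqrt(2 * 0.957 / pi)
= 0.780542
A = sqrt(0.780542)
= 0.8835

0.8835


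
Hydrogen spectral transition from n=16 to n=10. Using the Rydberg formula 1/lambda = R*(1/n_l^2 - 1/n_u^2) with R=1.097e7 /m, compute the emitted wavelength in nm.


1/lambda = R * (1/n_l^2 - 1/n_u^2)
= 1.097e7 * (1/10^2 - 1/16^2)
= 1.097e7 * (0.01 - 0.003906)
= 1.097e7 * 0.006094
= 6.6848e+04 /m
lambda = 1 / 6.6848e+04 = 14959.2128 nm

14959.2128


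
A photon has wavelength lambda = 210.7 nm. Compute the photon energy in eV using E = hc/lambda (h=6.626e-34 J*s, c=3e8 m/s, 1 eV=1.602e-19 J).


E = hc / lambda
= (6.626e-34)(3e8) / (210.7e-9)
= 1.9878e-25 / 2.1070e-07
= 9.4343e-19 J
Converting to eV: 9.4343e-19 / 1.602e-19
= 5.8891 eV

5.8891


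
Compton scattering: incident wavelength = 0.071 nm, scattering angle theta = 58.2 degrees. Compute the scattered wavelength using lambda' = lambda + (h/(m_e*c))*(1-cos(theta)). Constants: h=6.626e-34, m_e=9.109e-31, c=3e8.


Compton wavelength: h/(m_e*c) = 2.4247e-12 m
d_lambda = 2.4247e-12 * (1 - cos(58.2 deg))
= 2.4247e-12 * 0.473044
= 1.1470e-12 m = 0.001147 nm
lambda' = 0.071 + 0.001147
= 0.072147 nm

0.072147


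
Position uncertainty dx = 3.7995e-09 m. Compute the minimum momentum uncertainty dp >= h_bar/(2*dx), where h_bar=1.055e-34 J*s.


dp = h_bar / (2 * dx)
= 1.055e-34 / (2 * 3.7995e-09)
= 1.055e-34 / 7.5990e-09
= 1.3883e-26 kg*m/s

1.3883e-26


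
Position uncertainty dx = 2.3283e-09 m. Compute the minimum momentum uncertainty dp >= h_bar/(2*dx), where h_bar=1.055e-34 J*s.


dp = h_bar / (2 * dx)
= 1.055e-34 / (2 * 2.3283e-09)
= 1.055e-34 / 4.6566e-09
= 2.2656e-26 kg*m/s

2.2656e-26


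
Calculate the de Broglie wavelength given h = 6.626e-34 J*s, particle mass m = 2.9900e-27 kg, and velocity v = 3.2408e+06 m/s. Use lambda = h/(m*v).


lambda = h / (m * v)
= 6.626e-34 / (2.9900e-27 * 3.2408e+06)
= 6.626e-34 / 9.6900e-21
= 6.8380e-14 m

6.8380e-14


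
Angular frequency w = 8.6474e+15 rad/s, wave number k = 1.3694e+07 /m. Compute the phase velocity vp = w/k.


vp = w / k
= 8.6474e+15 / 1.3694e+07
= 6.3147e+08 m/s

6.3147e+08


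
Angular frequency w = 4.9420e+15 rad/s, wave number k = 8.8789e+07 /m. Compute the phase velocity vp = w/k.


vp = w / k
= 4.9420e+15 / 8.8789e+07
= 5.5660e+07 m/s

5.5660e+07


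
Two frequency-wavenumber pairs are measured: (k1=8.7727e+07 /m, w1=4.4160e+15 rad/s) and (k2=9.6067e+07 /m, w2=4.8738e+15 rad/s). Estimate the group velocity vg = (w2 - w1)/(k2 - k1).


vg = (w2 - w1) / (k2 - k1)
= (4.8738e+15 - 4.4160e+15) / (9.6067e+07 - 8.7727e+07)
= 4.5780e+14 / 8.3400e+06
= 5.4892e+07 m/s

5.4892e+07


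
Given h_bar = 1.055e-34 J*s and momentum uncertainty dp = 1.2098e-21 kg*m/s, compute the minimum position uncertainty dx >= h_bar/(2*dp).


dx = h_bar / (2 * dp)
= 1.055e-34 / (2 * 1.2098e-21)
= 1.055e-34 / 2.4196e-21
= 4.3602e-14 m

4.3602e-14


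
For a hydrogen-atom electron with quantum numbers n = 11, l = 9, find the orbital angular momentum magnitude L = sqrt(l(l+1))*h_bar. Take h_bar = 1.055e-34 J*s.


L = sqrt(l*(l+1)) * h_bar
= sqrt(9 * 10) * 1.055e-34
= sqrt(90) * 1.055e-34
= 9.4868 * 1.055e-34
= 1.0009e-33 J*s

1.0009e-33


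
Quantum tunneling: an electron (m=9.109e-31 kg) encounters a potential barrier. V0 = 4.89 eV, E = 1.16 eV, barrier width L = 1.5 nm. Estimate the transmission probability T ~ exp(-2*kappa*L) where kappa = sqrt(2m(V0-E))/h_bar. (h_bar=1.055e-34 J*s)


V0 - E = 3.73 eV = 5.9755e-19 J
kappa = sqrt(2 * m * (V0-E)) / h_bar
= sqrt(2 * 9.109e-31 * 5.9755e-19) / 1.055e-34
= 9.8897e+09 /m
2*kappa*L = 2 * 9.8897e+09 * 1.5e-9
= 29.6691
T = exp(-29.6691) = 1.302748e-13

1.302748e-13


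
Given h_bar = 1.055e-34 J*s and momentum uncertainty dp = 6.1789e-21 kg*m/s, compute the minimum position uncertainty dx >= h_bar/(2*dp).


dx = h_bar / (2 * dp)
= 1.055e-34 / (2 * 6.1789e-21)
= 1.055e-34 / 1.2358e-20
= 8.5371e-15 m

8.5371e-15


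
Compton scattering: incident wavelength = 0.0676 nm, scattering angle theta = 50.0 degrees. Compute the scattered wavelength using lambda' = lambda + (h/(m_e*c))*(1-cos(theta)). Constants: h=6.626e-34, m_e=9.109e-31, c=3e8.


Compton wavelength: h/(m_e*c) = 2.4247e-12 m
d_lambda = 2.4247e-12 * (1 - cos(50.0 deg))
= 2.4247e-12 * 0.357212
= 8.6614e-13 m = 0.000866 nm
lambda' = 0.0676 + 0.000866
= 0.068466 nm

0.068466


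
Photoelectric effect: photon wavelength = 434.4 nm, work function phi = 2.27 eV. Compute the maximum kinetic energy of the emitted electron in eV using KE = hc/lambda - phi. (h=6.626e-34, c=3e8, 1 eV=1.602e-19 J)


E_photon = hc / lambda
= (6.626e-34)(3e8) / (434.4e-9)
= 4.5760e-19 J
= 2.8564 eV
KE = E_photon - phi
= 2.8564 - 2.27
= 0.5864 eV

0.5864


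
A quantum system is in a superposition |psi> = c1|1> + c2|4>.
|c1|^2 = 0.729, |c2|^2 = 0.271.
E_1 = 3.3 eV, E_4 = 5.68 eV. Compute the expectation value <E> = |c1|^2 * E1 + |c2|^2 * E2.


<E> = |c1|^2 * E1 + |c2|^2 * E2
= 0.729 * 3.3 + 0.271 * 5.68
= 2.4057 + 1.5393
= 3.945 eV

3.945


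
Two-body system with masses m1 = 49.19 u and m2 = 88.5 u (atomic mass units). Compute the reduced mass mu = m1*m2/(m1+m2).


mu = m1 * m2 / (m1 + m2)
= 49.19 * 88.5 / (49.19 + 88.5)
= 4353.315 / 137.69
= 31.6168 u

31.6168


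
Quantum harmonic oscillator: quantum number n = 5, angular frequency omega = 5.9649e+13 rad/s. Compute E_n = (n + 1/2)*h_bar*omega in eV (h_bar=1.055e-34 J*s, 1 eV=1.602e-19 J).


E = (n + 1/2) * h_bar * omega
= (5 + 0.5) * 1.055e-34 * 5.9649e+13
= 5.5 * 6.2930e-21
= 3.4611e-20 J
= 0.2161 eV

0.2161


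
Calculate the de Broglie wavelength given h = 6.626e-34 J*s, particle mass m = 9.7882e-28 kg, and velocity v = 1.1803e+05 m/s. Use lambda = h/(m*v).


lambda = h / (m * v)
= 6.626e-34 / (9.7882e-28 * 1.1803e+05)
= 6.626e-34 / 1.1553e-22
= 5.7353e-12 m

5.7353e-12


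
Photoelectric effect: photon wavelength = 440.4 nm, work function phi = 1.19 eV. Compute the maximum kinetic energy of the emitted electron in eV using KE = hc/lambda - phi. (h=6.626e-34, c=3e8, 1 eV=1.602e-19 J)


E_photon = hc / lambda
= (6.626e-34)(3e8) / (440.4e-9)
= 4.5136e-19 J
= 2.8175 eV
KE = E_photon - phi
= 2.8175 - 1.19
= 1.6275 eV

1.6275


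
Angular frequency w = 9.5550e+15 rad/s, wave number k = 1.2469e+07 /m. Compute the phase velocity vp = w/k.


vp = w / k
= 9.5550e+15 / 1.2469e+07
= 7.6630e+08 m/s

7.6630e+08
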